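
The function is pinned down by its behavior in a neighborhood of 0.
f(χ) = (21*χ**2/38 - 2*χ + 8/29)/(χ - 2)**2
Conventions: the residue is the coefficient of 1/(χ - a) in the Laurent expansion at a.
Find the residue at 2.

The residue is 4/19.

At the order-2 pole 2 set g(χ) = (χ - (2))^2*f(χ) = 21*χ**2/38 - 2*χ + 8/29.
Order-2 pole: residue = g'(a); g'(2) = 4/19, so the residue is 4/19.


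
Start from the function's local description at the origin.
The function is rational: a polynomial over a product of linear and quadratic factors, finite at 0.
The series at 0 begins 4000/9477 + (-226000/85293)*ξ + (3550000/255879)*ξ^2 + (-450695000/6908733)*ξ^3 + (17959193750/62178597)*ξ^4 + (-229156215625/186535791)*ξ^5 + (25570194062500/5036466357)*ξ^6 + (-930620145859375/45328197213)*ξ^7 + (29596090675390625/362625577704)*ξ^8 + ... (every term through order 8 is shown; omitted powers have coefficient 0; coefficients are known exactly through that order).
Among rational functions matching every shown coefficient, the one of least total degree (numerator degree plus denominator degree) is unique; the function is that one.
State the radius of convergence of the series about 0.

No rational of total degree below 7 reproduces all 9 coefficients; solving the [1/6] Pade equations on them gives f(ξ) = (-8*ξ/9 - 4/13)/(ξ**2 - 11*ξ/4 - 9/10)**3, whose expansion matches every shown term.
Denominator factor (ξ**2 - 11*ξ/4 - 9/10)^3: discriminant 893/80, real irrational roots 11/8 + (1/40)*sqrt(4465) and 11/8 - (1/40)*sqrt(4465); poles of order 3, moduli 11/8 + (1/40)*sqrt(4465) and -11/8 + (1/40)*sqrt(4465).
The radius of convergence is the smallest modulus among the singular points: -11/8 + (1/40)*sqrt(4465).

The radius of convergence is -11/8 + (1/40)*sqrt(4465).


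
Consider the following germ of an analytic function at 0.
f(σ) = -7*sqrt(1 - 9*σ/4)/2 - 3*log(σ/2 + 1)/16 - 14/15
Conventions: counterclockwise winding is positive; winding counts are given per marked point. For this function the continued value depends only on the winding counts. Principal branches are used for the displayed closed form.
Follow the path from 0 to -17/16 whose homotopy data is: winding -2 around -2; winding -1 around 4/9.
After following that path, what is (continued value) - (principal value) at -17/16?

The rational part is single-valued and drops out of the difference; each branch term changes only by its own monodromy.
(-3/16)*log(1 - σ/(-2)): each positive loop around -2 adds 2*pi*i to the log, so winding -2 contributes (-3/16)*(-2)*2*pi*i = (3/4)*pi*i.
(-7/2)*sqrt(1 - σ/(4/9)): winding -1 is odd, the square root flips sign, contributing -2*(-7/2)*sqrt(1 - (-17/16)/(4/9)) = -2*(-7/2)*sqrt(217/64) = (7/8)*sqrt(217).
Summing the contributions at σ = -17/16 gives ((7/8)*sqrt(217)) + ((3/4)*pi)*i.

Continued minus principal equals ((7/8)*sqrt(217)) + ((3/4)*pi)*i.


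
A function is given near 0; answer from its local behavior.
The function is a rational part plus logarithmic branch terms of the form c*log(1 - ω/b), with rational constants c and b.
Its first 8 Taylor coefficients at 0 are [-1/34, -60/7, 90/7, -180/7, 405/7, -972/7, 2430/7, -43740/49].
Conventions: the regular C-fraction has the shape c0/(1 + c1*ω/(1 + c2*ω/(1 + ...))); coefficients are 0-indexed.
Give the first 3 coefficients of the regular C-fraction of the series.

Taylor coefficients (read off): a_0 = -1/34, a_1 = -60/7, a_2 = 90/7.
c0 = a_0 = -1/34. Peel one level at a time: if S = 1 + c*ω/S' with S'(0) = 1, then c is the ω-coefficient of S and S' = c*ω/(S - 1).
S_1 = c0/f = 1 + (-2040/7)*ω + (4183020/49)*ω^2 + ...; c1 = -2040/7.
S_2 = c1*ω/(S_1 - 1) = 1 + (4101/14)*ω + ...; c2 = 4101/14.

The regular C-fraction coefficients are [-1/34, -2040/7, 4101/14].


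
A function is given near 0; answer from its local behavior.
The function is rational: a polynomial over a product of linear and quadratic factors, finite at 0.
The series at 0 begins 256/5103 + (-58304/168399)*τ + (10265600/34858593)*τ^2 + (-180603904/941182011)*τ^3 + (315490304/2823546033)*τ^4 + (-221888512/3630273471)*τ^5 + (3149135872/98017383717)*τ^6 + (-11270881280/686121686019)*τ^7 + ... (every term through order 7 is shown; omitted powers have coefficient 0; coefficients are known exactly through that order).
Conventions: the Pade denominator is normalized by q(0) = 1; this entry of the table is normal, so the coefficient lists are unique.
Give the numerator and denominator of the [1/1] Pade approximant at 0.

Taylor coefficients needed (read off): a_0 = 256/5103, a_1 = -58304/168399, a_2 = 10265600/34858593.
Write the denominator as Q(τ) = 1 + q1*τ. Requiring Q*f - P = O(τ^3) with deg P <= 1 kills the coefficients of τ^2..τ^2 in Q*f:
  τ^2: a_2 + q1*a_1 = 0, i.e. 10265600/34858593 + (-58304/168399)*q1 = 0.
Solving this linear system: q1 = 160400/188577.
The numerator is Q*f truncated at degree 1: P0 = a_0 = 256/5103; P1 = a_1 + q1*a_0 = -3213244736/10585392741.

The Pade approximant has numerator coefficients [256/5103, -3213244736/10585392741]; denominator coefficients [1, 160400/188577].


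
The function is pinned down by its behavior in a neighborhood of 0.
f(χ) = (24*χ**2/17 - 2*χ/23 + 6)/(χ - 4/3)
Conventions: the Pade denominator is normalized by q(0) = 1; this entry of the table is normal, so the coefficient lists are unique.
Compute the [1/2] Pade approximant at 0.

Taylor coefficients needed (expand at 0): a_0 = -9/2, a_1 = -609/184, a_2 = -44307/12512, a_3 = -132921/50048.
Write the denominator as Q(χ) = 1 + q1*χ + q2*χ^2. Requiring Q*f - P = O(χ^4) with deg P <= 1 kills the coefficients of χ^2..χ^3 in Q*f:
  χ^2: a_2 + q1*a_1 + q2*a_0 = 0, i.e. -44307/12512 + (-609/184)*q1 + (-9/2)*q2 = 0.
  χ^3: a_3 + q1*a_2 + q2*a_1 = 0, i.e. -132921/50048 + (-44307/12512)*q1 + (-609/184)*q2 = 0.
Solving this linear system: q1 = -14769/318508, q2 = -1019061/1353659.
The numerator is Q*f truncated at degree 1: P0 = a_0 = -9/2; P1 = a_1 + q1*a_0 = -11358915/3662842.

The Pade approximant has numerator coefficients [-9/2, -11358915/3662842]; denominator coefficients [1, -14769/318508, -1019061/1353659].


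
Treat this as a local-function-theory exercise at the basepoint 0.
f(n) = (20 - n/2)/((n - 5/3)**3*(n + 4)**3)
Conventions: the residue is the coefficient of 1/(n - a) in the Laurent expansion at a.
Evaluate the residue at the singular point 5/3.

At the order-3 pole 5/3 set g(n) = (n - (5/3))^3*f(n) = (20 - n/2)/(n + 4)**3.
Order-3 pole: residue = g''(a)/2; g''(5/3) = 60021/1419857, so the residue is 60021/2839714.

The residue is 60021/2839714.


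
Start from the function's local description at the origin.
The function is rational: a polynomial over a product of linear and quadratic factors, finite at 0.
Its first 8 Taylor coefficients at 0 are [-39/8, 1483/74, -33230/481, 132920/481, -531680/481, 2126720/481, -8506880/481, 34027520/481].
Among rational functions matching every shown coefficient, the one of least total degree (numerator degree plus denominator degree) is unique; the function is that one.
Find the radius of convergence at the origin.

No rational of total degree below 3 reproduces all 8 coefficients; solving the [2/1] Pade equations on them gives f(ρ) = (36*ρ**2/13 + 5*ρ/37 - 39/32)/(ρ + 1/4), whose expansion matches every shown term.
Denominator factor (ρ + 1/4): pole of order 1 at -1/4, modulus 1/4.
The radius of convergence is the smallest modulus among the singular points: 1/4.

The radius of convergence is 1/4.


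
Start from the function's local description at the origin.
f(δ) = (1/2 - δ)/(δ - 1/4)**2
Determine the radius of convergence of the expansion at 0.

The radius of convergence is 1/4.

Denominator factor (δ - 1/4)^2: pole of order 2 at 1/4, modulus 1/4.
The radius of convergence is the smallest modulus among the singular points: 1/4.


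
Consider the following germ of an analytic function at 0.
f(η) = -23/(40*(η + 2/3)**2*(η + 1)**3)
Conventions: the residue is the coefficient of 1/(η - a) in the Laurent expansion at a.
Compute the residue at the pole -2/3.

The residue is 5589/40.

At the order-2 pole -2/3 set g(η) = (η - (-2/3))^2*f(η) = -23/(40*(η + 1)**3).
Order-2 pole: residue = g'(a); g'(-2/3) = 5589/40, so the residue is 5589/40.


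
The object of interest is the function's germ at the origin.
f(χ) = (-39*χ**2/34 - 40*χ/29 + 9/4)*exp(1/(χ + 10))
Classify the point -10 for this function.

The point is an essential singularity.

The exponent 1/(χ - (-10)) has a pole at -10, so exp(1/(χ - (-10))) takes every nonzero value near it: an essential singularity (not a pole of any order).


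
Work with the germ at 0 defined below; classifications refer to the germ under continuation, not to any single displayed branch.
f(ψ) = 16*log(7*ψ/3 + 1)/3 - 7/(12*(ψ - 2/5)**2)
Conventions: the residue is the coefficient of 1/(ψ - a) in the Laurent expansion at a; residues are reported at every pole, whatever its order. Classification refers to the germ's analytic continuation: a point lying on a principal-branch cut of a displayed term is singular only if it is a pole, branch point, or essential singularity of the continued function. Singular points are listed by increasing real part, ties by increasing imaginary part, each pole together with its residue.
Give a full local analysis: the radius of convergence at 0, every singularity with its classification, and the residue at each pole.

Radius of convergence at 0: 2/5.
At -3/7: a logarithmic branch point.
At 2/5: a pole of order 2; residue 0.

Denominator factor (ψ - 2/5)^2: pole of order 2 at 2/5, modulus 2/5.
Branch term (16/3)*log(1 - ψ/(-3/7)): its argument vanishes at ψ = -3/7, a logarithmic branch point, modulus 3/7.
The radius of convergence is the smallest modulus among the singular points: 2/5.
The branch term is analytic at 2/5 and contributes nothing to the residue; only the rational part matters.
At the order-2 pole 2/5 set g(ψ) = (ψ - (2/5))^2*(rational part) = -7/12.
Order-2 pole: residue = g'(a); g'(2/5) = 0, so the residue is 0.
List the singular points by increasing real part (a conjugate pair: the negative imaginary part first).


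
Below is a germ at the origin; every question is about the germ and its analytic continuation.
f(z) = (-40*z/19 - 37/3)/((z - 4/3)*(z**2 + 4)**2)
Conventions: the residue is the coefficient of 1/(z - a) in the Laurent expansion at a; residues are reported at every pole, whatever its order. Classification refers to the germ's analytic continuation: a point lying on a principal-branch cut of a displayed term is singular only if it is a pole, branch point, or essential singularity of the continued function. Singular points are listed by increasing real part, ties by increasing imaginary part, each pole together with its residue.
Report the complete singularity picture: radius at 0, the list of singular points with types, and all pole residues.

Radius of convergence at 0: 4/3.
At -(2)*i: a pole of order 2; residue (23301/102752) + (19993/102752)*i.
At (2)*i: a pole of order 2; residue (23301/102752) - (19993/102752)*i.
At 4/3: a pole of order 1; residue -23301/51376.

Denominator factor (z**2 + 4)^2: discriminant -16, complex-conjugate roots (2)*i and -(2)*i; poles of order 2, moduli 2 and 2.
Denominator factor (z - 4/3): pole of order 1 at 4/3, modulus 4/3.
The radius of convergence is the smallest modulus among the singular points: 4/3.
The factor z**2 + 4 splits as (z - a)(z - a') with a = -(2)*i, a' = (2)*i. At the order-2 pole a set g(z) = (z - a)^2*f(z) = [(-40*z/19 - 37/3)/(z - 4/3)] / (z - a')^2.
Order-2 pole: residue = g'(a); g'(-(2)*i) = (23301/102752) + (19993/102752)*i, so the residue is (23301/102752) + (19993/102752)*i.
The factor z**2 + 4 splits as (z - a)(z - a') with a = (2)*i, a' = -(2)*i. At the order-2 pole a set g(z) = (z - a)^2*f(z) = [(-40*z/19 - 37/3)/(z - 4/3)] / (z - a')^2.
Order-2 pole: residue = g'(a); g'((2)*i) = (23301/102752) - (19993/102752)*i, so the residue is (23301/102752) - (19993/102752)*i.
At the order-1 pole 4/3 set g(z) = (z - (4/3))*f(z) = (-40*z/19 - 37/3)/(z**2 + 4)**2.
Simple pole: residue = g(a) at a = 4/3, which is -23301/51376.
List the singular points by increasing real part (a conjugate pair: the negative imaginary part first).


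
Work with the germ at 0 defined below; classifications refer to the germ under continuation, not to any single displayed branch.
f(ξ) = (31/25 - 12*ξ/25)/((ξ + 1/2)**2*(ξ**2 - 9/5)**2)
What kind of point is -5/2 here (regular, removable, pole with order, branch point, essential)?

The point is a regular point.

Denominator factors: ξ + 1/2 = -2 at ξ = -5/2; ξ**2 - 9/5 = 89/20 at ξ = -5/2 — none vanishes.
So the germ continues analytically to -5/2.


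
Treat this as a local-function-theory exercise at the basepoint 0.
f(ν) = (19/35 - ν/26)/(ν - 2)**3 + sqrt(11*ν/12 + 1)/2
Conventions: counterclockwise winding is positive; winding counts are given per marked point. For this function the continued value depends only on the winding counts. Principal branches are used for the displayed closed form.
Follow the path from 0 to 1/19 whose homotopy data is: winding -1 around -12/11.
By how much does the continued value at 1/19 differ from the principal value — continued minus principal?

Continued minus principal equals -(1/114)*sqrt(13623).

The rational part is single-valued and drops out of the difference; each branch term changes only by its own monodromy.
(1/2)*sqrt(1 - ν/(-12/11)): winding -1 is odd, the square root flips sign, contributing -2*(1/2)*sqrt(1 - (1/19)/(-12/11)) = -2*(1/2)*sqrt(239/228) = -(1/114)*sqrt(13623).
Summing the contributions at ν = 1/19 gives -(1/114)*sqrt(13623).


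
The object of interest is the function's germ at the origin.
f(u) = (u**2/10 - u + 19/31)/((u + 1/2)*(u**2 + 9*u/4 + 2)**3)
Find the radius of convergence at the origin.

Denominator factor (u**2 + 9*u/4 + 2)^3: discriminant -47/16, complex-conjugate roots (-9/8) + ((1/8)*sqrt(47))*i and (-9/8) - ((1/8)*sqrt(47))*i; poles of order 3, moduli sqrt(2) and sqrt(2).
Denominator factor (u + 1/2): pole of order 1 at -1/2, modulus 1/2.
The radius of convergence is the smallest modulus among the singular points: 1/2.

The radius of convergence is 1/2.


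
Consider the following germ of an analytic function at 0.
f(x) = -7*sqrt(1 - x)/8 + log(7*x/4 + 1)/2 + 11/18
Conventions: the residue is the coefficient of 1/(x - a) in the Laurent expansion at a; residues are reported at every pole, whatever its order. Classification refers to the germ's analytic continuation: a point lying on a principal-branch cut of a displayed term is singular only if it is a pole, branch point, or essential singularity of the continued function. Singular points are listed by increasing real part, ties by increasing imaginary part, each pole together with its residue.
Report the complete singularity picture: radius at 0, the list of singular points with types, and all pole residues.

Radius of convergence at 0: 4/7.
At -4/7: a logarithmic branch point.
At 1: an algebraic (square-root) branch point.

Branch term (-7/8)*sqrt(1 - x/(1)): its argument vanishes at x = 1, a square-root branch point, modulus 1.
Branch term (1/2)*log(1 - x/(-4/7)): its argument vanishes at x = -4/7, a logarithmic branch point, modulus 4/7.
The radius of convergence is the smallest modulus among the singular points: 4/7.
List the singular points by increasing real part (a conjugate pair: the negative imaginary part first).


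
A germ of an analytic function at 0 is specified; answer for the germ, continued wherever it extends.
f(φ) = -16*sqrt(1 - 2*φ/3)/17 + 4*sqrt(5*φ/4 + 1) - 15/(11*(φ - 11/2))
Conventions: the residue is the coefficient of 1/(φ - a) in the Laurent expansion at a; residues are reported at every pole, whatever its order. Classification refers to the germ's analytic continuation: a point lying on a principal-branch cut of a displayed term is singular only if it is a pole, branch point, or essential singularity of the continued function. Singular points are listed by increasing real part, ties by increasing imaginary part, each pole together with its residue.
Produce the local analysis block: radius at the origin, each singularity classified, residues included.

Radius of convergence at 0: 4/5.
At -4/5: an algebraic (square-root) branch point.
At 3/2: an algebraic (square-root) branch point.
At 11/2: a pole of order 1; residue -15/11.

Denominator factor (φ - 11/2): pole of order 1 at 11/2, modulus 11/2.
Branch term (4)*sqrt(1 - φ/(-4/5)): its argument vanishes at φ = -4/5, a square-root branch point, modulus 4/5.
Branch term (-16/17)*sqrt(1 - φ/(3/2)): its argument vanishes at φ = 3/2, a square-root branch point, modulus 3/2.
The radius of convergence is the smallest modulus among the singular points: 4/5.
The branch terms are analytic at 11/2 and contribute nothing to the residue; only the rational part matters.
At the order-1 pole 11/2 set g(φ) = (φ - (11/2))*(rational part) = -15/11.
Simple pole: residue = g(a) at a = 11/2, which is -15/11.
List the singular points by increasing real part (a conjugate pair: the negative imaginary part first).


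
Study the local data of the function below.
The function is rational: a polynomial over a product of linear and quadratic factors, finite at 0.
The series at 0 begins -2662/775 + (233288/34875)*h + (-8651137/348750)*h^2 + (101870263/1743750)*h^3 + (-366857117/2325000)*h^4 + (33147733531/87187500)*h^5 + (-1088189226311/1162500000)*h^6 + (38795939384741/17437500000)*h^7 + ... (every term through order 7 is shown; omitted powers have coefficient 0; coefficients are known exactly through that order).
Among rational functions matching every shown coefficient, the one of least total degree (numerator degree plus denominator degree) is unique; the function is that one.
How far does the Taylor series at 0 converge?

The radius of convergence is -1/4 + (1/44)*sqrt(1001).

No rational of total degree below 6 reproduces all 8 coefficients; solving the [1/5] Pade equations on them gives f(h) = (-8*h/9 - 22/31)/((h + 1)*(h**2 - h/2 - 5/11)**2), whose expansion matches every shown term.
Denominator factor (h + 1): pole of order 1 at -1, modulus 1.
Denominator factor (h**2 - h/2 - 5/11)^2: discriminant 91/44, real irrational roots 1/4 + (1/44)*sqrt(1001) and 1/4 - (1/44)*sqrt(1001); poles of order 2, moduli 1/4 + (1/44)*sqrt(1001) and -1/4 + (1/44)*sqrt(1001).
The radius of convergence is the smallest modulus among the singular points: -1/4 + (1/44)*sqrt(1001).


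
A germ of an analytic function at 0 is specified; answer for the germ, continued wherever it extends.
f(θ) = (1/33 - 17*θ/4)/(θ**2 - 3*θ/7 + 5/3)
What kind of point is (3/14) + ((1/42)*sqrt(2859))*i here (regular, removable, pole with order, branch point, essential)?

The point is a pole of order 1.

The denominator factor θ**2 - 3*θ/7 + 5/3 vanishes at (3/14) + ((1/42)*sqrt(2859))*i and appears to the power 1; the numerator there equals (-1627/1848) - ((17/168)*sqrt(2859))*i, nonzero, and no other factor vanishes.
Hence a pole whose order is the multiplicity, 1.


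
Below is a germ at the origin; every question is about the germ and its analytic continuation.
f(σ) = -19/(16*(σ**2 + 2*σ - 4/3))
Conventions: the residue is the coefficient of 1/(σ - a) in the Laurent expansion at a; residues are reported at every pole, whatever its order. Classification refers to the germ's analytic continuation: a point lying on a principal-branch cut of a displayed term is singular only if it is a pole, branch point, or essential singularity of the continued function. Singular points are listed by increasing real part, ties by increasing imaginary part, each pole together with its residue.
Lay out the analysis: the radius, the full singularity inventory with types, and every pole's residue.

Radius of convergence at 0: -1 + (1/3)*sqrt(21).
At -1 - (1/3)*sqrt(21): a pole of order 1; residue (19/224)*sqrt(21).
At -1 + (1/3)*sqrt(21): a pole of order 1; residue -(19/224)*sqrt(21).

Denominator factor (σ**2 + 2*σ - 4/3): discriminant 28/3, real irrational roots -1 + (1/3)*sqrt(21) and -1 - (1/3)*sqrt(21); poles of order 1, moduli -1 + (1/3)*sqrt(21) and 1 + (1/3)*sqrt(21).
The radius of convergence is the smallest modulus among the singular points: -1 + (1/3)*sqrt(21).
The factor σ**2 + 2*σ - 4/3 splits as (σ - a)(σ - a') with a = -1 - (1/3)*sqrt(21), a' = -1 + (1/3)*sqrt(21). At the order-1 pole a set g(σ) = (σ - a)*f(σ) = [-19/16] / (σ - a').
Simple pole: residue = g(a) at a = -1 - (1/3)*sqrt(21), which is (19/224)*sqrt(21).
The factor σ**2 + 2*σ - 4/3 splits as (σ - a)(σ - a') with a = -1 + (1/3)*sqrt(21), a' = -1 - (1/3)*sqrt(21). At the order-1 pole a set g(σ) = (σ - a)*f(σ) = [-19/16] / (σ - a').
Simple pole: residue = g(a) at a = -1 + (1/3)*sqrt(21), which is -(19/224)*sqrt(21).
List the singular points by increasing real part (a conjugate pair: the negative imaginary part first).


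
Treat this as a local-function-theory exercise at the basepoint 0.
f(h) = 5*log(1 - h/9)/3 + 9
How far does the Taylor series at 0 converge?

Branch term (5/3)*log(1 - h/(9)): its argument vanishes at h = 9, a logarithmic branch point, modulus 9.
The radius of convergence is the smallest modulus among the singular points: 9.

The radius of convergence is 9.


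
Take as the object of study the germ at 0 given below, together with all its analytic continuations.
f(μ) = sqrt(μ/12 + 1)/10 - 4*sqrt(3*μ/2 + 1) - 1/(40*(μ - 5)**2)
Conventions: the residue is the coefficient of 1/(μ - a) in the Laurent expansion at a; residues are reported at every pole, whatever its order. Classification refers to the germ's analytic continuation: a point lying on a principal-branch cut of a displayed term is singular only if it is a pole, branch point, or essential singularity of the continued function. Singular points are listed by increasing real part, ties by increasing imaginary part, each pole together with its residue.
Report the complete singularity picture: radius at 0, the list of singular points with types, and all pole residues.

Denominator factor (μ - 5)^2: pole of order 2 at 5, modulus 5.
Branch term (-4)*sqrt(1 - μ/(-2/3)): its argument vanishes at μ = -2/3, a square-root branch point, modulus 2/3.
Branch term (1/10)*sqrt(1 - μ/(-12)): its argument vanishes at μ = -12, a square-root branch point, modulus 12.
The radius of convergence is the smallest modulus among the singular points: 2/3.
The branch terms are analytic at 5 and contribute nothing to the residue; only the rational part matters.
At the order-2 pole 5 set g(μ) = (μ - (5))^2*(rational part) = -1/40.
Order-2 pole: residue = g'(a); g'(5) = 0, so the residue is 0.
List the singular points by increasing real part (a conjugate pair: the negative imaginary part first).

Radius of convergence at 0: 2/3.
At -12: an algebraic (square-root) branch point.
At -2/3: an algebraic (square-root) branch point.
At 5: a pole of order 2; residue 0.


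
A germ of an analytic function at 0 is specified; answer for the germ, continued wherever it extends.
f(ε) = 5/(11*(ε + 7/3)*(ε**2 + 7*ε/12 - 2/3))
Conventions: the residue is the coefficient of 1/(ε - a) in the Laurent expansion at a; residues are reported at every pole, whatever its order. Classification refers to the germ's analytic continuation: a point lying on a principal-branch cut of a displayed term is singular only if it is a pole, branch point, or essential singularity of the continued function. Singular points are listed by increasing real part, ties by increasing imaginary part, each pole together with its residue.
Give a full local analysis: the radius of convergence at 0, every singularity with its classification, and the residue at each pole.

Radius of convergence at 0: -7/24 + (1/24)*sqrt(433).
At -7/3: a pole of order 1; residue 60/451.
At -7/24 - (1/24)*sqrt(433): a pole of order 1; residue -30/451 - (1470/195283)*sqrt(433).
At -7/24 + (1/24)*sqrt(433): a pole of order 1; residue -30/451 + (1470/195283)*sqrt(433).

Denominator factor (ε + 7/3): pole of order 1 at -7/3, modulus 7/3.
Denominator factor (ε**2 + 7*ε/12 - 2/3): discriminant 433/144, real irrational roots -7/24 + (1/24)*sqrt(433) and -7/24 - (1/24)*sqrt(433); poles of order 1, moduli -7/24 + (1/24)*sqrt(433) and 7/24 + (1/24)*sqrt(433).
The radius of convergence is the smallest modulus among the singular points: -7/24 + (1/24)*sqrt(433).
At the order-1 pole -7/3 set g(ε) = (ε - (-7/3))*f(ε) = 5/(11*(ε**2 + 7*ε/12 - 2/3)).
Simple pole: residue = g(a) at a = -7/3, which is 60/451.
The factor ε**2 + 7*ε/12 - 2/3 splits as (ε - a)(ε - a') with a = -7/24 - (1/24)*sqrt(433), a' = -7/24 + (1/24)*sqrt(433). At the order-1 pole a set g(ε) = (ε - a)*f(ε) = [5/(11*(ε + 7/3))] / (ε - a').
Simple pole: residue = g(a) at a = -7/24 - (1/24)*sqrt(433), which is -30/451 - (1470/195283)*sqrt(433).
The factor ε**2 + 7*ε/12 - 2/3 splits as (ε - a)(ε - a') with a = -7/24 + (1/24)*sqrt(433), a' = -7/24 - (1/24)*sqrt(433). At the order-1 pole a set g(ε) = (ε - a)*f(ε) = [5/(11*(ε + 7/3))] / (ε - a').
Simple pole: residue = g(a) at a = -7/24 + (1/24)*sqrt(433), which is -30/451 + (1470/195283)*sqrt(433).
List the singular points by increasing real part (a conjugate pair: the negative imaginary part first).


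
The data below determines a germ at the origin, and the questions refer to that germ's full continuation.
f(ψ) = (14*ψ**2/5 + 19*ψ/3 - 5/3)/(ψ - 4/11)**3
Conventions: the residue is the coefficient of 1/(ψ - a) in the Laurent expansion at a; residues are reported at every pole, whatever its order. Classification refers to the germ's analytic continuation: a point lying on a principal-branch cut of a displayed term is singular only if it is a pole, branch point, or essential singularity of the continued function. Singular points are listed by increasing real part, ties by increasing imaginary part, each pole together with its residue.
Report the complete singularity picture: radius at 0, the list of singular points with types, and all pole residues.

Denominator factor (ψ - 4/11)^3: pole of order 3 at 4/11, modulus 4/11.
The radius of convergence is the smallest modulus among the singular points: 4/11.
At the order-3 pole 4/11 set g(ψ) = (ψ - (4/11))^3*f(ψ) = 14*ψ**2/5 + 19*ψ/3 - 5/3.
Order-3 pole: residue = g''(a)/2; g''(4/11) = 28/5, so the residue is 14/5.

Radius of convergence at 0: 4/11.
At 4/11: a pole of order 3; residue 14/5.


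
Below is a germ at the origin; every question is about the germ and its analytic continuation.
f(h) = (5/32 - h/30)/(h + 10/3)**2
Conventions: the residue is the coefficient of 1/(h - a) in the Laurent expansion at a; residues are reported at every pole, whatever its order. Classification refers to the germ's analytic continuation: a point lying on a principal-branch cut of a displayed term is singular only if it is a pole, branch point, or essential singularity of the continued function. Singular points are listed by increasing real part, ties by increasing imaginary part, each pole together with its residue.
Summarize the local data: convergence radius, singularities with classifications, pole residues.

Denominator factor (h + 10/3)^2: pole of order 2 at -10/3, modulus 10/3.
The radius of convergence is the smallest modulus among the singular points: 10/3.
At the order-2 pole -10/3 set g(h) = (h - (-10/3))^2*f(h) = 5/32 - h/30.
Order-2 pole: residue = g'(a); g'(-10/3) = -1/30, so the residue is -1/30.

Radius of convergence at 0: 10/3.
At -10/3: a pole of order 2; residue -1/30.


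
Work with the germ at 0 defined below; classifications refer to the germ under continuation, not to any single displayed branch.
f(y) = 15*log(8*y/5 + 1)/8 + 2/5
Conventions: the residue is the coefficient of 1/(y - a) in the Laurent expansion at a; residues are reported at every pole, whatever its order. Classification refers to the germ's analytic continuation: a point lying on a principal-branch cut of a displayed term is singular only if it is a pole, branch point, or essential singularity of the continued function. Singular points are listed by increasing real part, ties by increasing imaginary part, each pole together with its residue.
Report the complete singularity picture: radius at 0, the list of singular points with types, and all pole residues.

Radius of convergence at 0: 5/8.
At -5/8: a logarithmic branch point.

Branch term (15/8)*log(1 - y/(-5/8)): its argument vanishes at y = -5/8, a logarithmic branch point, modulus 5/8.
The radius of convergence is the smallest modulus among the singular points: 5/8.


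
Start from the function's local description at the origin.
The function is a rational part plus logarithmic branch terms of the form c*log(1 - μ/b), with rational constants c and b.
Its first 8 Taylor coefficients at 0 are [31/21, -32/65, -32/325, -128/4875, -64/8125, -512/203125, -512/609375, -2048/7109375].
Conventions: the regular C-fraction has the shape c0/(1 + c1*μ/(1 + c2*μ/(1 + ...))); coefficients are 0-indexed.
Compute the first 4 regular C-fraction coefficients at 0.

Taylor coefficients (read off): a_0 = 31/21, a_1 = -32/65, a_2 = -32/325, a_3 = -128/4875.
c0 = a_0 = 31/21. Peel one level at a time: if S = 1 + c*μ/S' with S'(0) = 1, then c is the μ-coefficient of S and S' = c*μ/(S - 1).
S_1 = c0/f = 1 + (672/2015)*μ + (28896/162409)*μ^2 + ...; c1 = 672/2015.
S_2 = c1*μ/(S_1 - 1) = 1 + (-215/403)*μ + (-1/75)*μ^2 + ...; c2 = -215/403.
S_3 = c2*μ/(S_2 - 1) = 1 + (-403/16125)*μ + ...; c3 = -403/16125.

The regular C-fraction coefficients are [31/21, 672/2015, -215/403, -403/16125].


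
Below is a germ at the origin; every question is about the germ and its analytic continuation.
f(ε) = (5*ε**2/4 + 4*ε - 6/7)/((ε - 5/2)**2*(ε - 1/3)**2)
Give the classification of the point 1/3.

The denominator factor ε - 1/3 vanishes at 1/3 and appears to the power 2; the numerator there equals 155/252, nonzero, and no other factor vanishes.
Hence a pole whose order is the multiplicity, 2.

The point is a pole of order 2.


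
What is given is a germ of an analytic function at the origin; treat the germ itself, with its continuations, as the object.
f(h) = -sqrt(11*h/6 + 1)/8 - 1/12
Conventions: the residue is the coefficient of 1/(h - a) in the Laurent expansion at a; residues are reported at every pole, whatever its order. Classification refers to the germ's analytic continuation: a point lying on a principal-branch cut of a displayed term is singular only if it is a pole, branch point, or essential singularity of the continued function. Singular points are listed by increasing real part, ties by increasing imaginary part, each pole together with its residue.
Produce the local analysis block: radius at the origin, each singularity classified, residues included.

Radius of convergence at 0: 6/11.
At -6/11: an algebraic (square-root) branch point.

Branch term (-1/8)*sqrt(1 - h/(-6/11)): its argument vanishes at h = -6/11, a square-root branch point, modulus 6/11.
The radius of convergence is the smallest modulus among the singular points: 6/11.


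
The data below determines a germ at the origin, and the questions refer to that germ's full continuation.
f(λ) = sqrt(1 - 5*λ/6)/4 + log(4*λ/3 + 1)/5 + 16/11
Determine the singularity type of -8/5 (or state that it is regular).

There is no denominator, hence no pole anywhere.
Branch term log(1 - λ/(-3/4)): argument at -8/5 is -17/15, nonzero, so -8/5 is not its branch point (a point on a principal cut is still regular for the continued germ).
Branch term sqrt(1 - λ/(6/5)): argument at -8/5 is 7/3, nonzero, so -8/5 is not its branch point (a point on a principal cut is still regular for the continued germ).
So the germ continues analytically to -8/5.

The point is a regular point.


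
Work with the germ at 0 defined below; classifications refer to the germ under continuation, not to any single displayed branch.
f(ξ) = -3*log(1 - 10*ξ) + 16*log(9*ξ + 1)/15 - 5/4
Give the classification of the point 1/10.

The point is a logarithmic branch point.

The term (-3)*log(1 - ξ/(1/10)) has argument 1 - 1/10/(1/10) = 0 at 1/10: a logarithmic (infinitely-sheeted) branch point; the remaining terms are analytic or single-valued there.


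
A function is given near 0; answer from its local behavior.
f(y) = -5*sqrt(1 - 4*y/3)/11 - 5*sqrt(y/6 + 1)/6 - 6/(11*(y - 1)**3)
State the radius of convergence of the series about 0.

The radius of convergence is 3/4.

Denominator factor (y - 1)^3: pole of order 3 at 1, modulus 1.
Branch term (-5/11)*sqrt(1 - y/(3/4)): its argument vanishes at y = 3/4, a square-root branch point, modulus 3/4.
Branch term (-5/6)*sqrt(1 - y/(-6)): its argument vanishes at y = -6, a square-root branch point, modulus 6.
The radius of convergence is the smallest modulus among the singular points: 3/4.


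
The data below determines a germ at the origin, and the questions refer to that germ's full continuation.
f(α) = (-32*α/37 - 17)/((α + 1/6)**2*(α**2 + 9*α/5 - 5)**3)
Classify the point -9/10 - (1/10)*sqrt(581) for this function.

The point is a pole of order 3.

The denominator factor α**2 + 9*α/5 - 5 vanishes at -9/10 - (1/10)*sqrt(581) and appears to the power 3; the numerator there equals -3001/185 + (16/185)*sqrt(581), nonzero, and no other factor vanishes.
Hence a pole whose order is the multiplicity, 3.


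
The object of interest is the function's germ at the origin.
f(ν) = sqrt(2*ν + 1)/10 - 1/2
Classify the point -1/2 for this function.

The term (1/10)*sqrt(1 - ν/(-1/2)) has argument 1 - -1/2/(-1/2) = 0 at -1/2: a square-root (algebraic, two-sheeted) branch point; the remaining terms are analytic or single-valued there.

The point is an algebraic (square-root) branch point.


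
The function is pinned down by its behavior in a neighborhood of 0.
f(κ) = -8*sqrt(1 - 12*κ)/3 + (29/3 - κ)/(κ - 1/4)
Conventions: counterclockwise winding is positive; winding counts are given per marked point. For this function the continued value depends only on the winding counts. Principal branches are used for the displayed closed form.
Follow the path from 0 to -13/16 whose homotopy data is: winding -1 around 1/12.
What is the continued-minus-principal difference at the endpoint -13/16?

The rational part is single-valued and drops out of the difference; each branch term changes only by its own monodromy.
(-8/3)*sqrt(1 - κ/(1/12)): winding -1 is odd, the square root flips sign, contributing -2*(-8/3)*sqrt(1 - (-13/16)/(1/12)) = -2*(-8/3)*sqrt(43/4) = (8/3)*sqrt(43).
Summing the contributions at κ = -13/16 gives (8/3)*sqrt(43).

Continued minus principal equals (8/3)*sqrt(43).


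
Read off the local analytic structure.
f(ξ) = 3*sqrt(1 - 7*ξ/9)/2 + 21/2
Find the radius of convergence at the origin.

The radius of convergence is 9/7.

Branch term (3/2)*sqrt(1 - ξ/(9/7)): its argument vanishes at ξ = 9/7, a square-root branch point, modulus 9/7.
The radius of convergence is the smallest modulus among the singular points: 9/7.


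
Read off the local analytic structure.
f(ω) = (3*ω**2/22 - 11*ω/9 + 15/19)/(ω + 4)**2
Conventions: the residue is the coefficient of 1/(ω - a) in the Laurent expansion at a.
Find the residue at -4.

The residue is -229/99.

At the order-2 pole -4 set g(ω) = (ω - (-4))^2*f(ω) = 3*ω**2/22 - 11*ω/9 + 15/19.
Order-2 pole: residue = g'(a); g'(-4) = -229/99, so the residue is -229/99.


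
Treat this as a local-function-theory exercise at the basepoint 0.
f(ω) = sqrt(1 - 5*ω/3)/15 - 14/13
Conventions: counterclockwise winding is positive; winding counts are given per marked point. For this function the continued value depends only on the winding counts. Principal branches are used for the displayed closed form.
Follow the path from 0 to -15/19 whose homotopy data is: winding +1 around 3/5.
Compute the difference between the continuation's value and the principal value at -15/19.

The rational part is single-valued and drops out of the difference; each branch term changes only by its own monodromy.
(1/15)*sqrt(1 - ω/(3/5)): winding +1 is odd, the square root flips sign, contributing -2*(1/15)*sqrt(1 - (-15/19)/(3/5)) = -2*(1/15)*sqrt(44/19) = -(4/285)*sqrt(209).
Summing the contributions at ω = -15/19 gives -(4/285)*sqrt(209).

Continued minus principal equals -(4/285)*sqrt(209).


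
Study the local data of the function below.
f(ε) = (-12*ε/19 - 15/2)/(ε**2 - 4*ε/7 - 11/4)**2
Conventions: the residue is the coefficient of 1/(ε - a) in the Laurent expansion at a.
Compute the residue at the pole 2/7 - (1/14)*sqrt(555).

The residue is -(11123/650275)*sqrt(555).

The factor ε**2 - 4*ε/7 - 11/4 splits as (ε - a)(ε - a') with a = 2/7 - (1/14)*sqrt(555), a' = 2/7 + (1/14)*sqrt(555). At the order-2 pole a set g(ε) = (ε - a)^2*f(ε) = [-12*ε/19 - 15/2] / (ε - a')^2.
Order-2 pole: residue = g'(a); g'(2/7 - (1/14)*sqrt(555)) = -(11123/650275)*sqrt(555), so the residue is -(11123/650275)*sqrt(555).


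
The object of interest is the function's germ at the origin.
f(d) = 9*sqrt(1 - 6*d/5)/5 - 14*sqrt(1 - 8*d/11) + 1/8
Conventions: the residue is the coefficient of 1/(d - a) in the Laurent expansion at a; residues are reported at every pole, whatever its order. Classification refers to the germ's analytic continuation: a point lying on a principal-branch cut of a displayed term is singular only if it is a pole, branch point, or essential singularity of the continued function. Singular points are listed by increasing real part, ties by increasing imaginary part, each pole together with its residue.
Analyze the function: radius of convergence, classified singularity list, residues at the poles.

Radius of convergence at 0: 5/6.
At 5/6: an algebraic (square-root) branch point.
At 11/8: an algebraic (square-root) branch point.

Branch term (9/5)*sqrt(1 - d/(5/6)): its argument vanishes at d = 5/6, a square-root branch point, modulus 5/6.
Branch term (-14)*sqrt(1 - d/(11/8)): its argument vanishes at d = 11/8, a square-root branch point, modulus 11/8.
The radius of convergence is the smallest modulus among the singular points: 5/6.
List the singular points by increasing real part (a conjugate pair: the negative imaginary part first).


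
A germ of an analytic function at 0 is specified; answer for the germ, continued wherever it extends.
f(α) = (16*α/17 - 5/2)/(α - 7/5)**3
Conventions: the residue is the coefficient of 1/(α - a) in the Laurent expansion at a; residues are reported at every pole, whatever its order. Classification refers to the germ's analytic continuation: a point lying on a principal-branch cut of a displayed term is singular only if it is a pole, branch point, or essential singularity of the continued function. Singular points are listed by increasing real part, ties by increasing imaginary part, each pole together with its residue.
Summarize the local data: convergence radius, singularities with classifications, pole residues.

Radius of convergence at 0: 7/5.
At 7/5: a pole of order 3; residue 0.

Denominator factor (α - 7/5)^3: pole of order 3 at 7/5, modulus 7/5.
The radius of convergence is the smallest modulus among the singular points: 7/5.
At the order-3 pole 7/5 set g(α) = (α - (7/5))^3*f(α) = 16*α/17 - 5/2.
Order-3 pole: residue = g''(a)/2; g''(7/5) = 0, so the residue is 0.


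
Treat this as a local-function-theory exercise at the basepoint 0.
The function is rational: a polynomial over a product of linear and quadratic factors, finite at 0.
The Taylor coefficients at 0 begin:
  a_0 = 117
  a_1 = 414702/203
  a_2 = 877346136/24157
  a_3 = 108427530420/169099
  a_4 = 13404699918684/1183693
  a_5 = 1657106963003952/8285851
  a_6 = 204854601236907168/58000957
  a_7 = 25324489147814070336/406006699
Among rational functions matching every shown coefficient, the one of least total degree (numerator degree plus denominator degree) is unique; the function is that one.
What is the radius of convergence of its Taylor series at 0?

No rational of total degree below 6 reproduces all 8 coefficients; solving the [2/4] Pade equations on them gives f(v) = (30*v**2/17 - 9*v/29 - 39/4)/((v**2 - 3*v + 1/6)*(v**2 - 2*v/7 - 1/2)), whose expansion matches every shown term.
Denominator factor (v**2 - 3*v + 1/6): discriminant 25/3, real irrational roots 3/2 + (5/6)*sqrt(3) and 3/2 - (5/6)*sqrt(3); poles of order 1, moduli 3/2 + (5/6)*sqrt(3) and 3/2 - (5/6)*sqrt(3).
Denominator factor (v**2 - 2*v/7 - 1/2): discriminant 102/49, real irrational roots 1/7 + (1/14)*sqrt(102) and 1/7 - (1/14)*sqrt(102); poles of order 1, moduli 1/7 + (1/14)*sqrt(102) and -1/7 + (1/14)*sqrt(102).
The radius of convergence is the smallest modulus among the singular points: 3/2 - (5/6)*sqrt(3).

The radius of convergence is 3/2 - (5/6)*sqrt(3).
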